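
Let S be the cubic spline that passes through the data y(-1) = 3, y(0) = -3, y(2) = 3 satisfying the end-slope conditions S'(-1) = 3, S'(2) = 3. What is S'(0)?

-6

Write m_i for S''(x_i). With h_i = 1, 2 and divided differences Δ_i = -6, 3, the continuity of S' gives the tridiagonal system
  1·m_0 + 6·m_1 + 2·m_2 = 6(Δ_1 - Δ_0) = 54
Clamped end conditions give two more equations: 2h_0·m_0 + h_0·m_1 = 6(Δ_0 - S'(-1)) = -54 and h_1·m_1 + 2h_1·m_2 = 6(S'(2) - Δ_1) = 0.
Solving: m_0 = -36, m_1 = 18, m_2 = -9.
On [0, 2], S'(x) = b_1 + 2c_1·x + 3d_1·x² with b_1 = Δ_1 - h_1(2m_1 + m_2)/6 = -6, c_1 = m_1/2 = 9, d_1 = (m_2 - m_1)/(6h_1) = -9/4. So S'(0) = -6.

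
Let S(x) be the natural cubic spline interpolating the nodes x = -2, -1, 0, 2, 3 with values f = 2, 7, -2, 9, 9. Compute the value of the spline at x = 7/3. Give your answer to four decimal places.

Put m_i = S'' at the i-th knot. Here h = (1, 1, 2, 1) and Δ = (5, -9, 11/2, 0), so the interior equations h_(i-1)·m_(i-1) + 2(h_(i-1)+h_i)·m_i + h_i·m_(i+1) = 6(Δ_i − Δ_(i-1)) read
  1·m_0 + 4·m_1 + 1·m_2 = 6(Δ_1 - Δ_0) = -84
  1·m_1 + 6·m_2 + 2·m_3 = 6(Δ_2 - Δ_1) = 87
  2·m_2 + 6·m_3 + 1·m_4 = 6(Δ_3 - Δ_2) = -33
Natural end conditions: m_0 = m_4 = 0.
Forward elimination and back-substitution give m_0 = 0, m_1 = -1638/61, m_2 = 1428/61, m_3 = -1623/122, m_4 = 0.
On [2, 3], S(x) = 9 + 541/122·(x - 2) - 1623/244·(x - 2)² + 541/244·(x - 2)³.
With (x - 2) = 1/3: S(7/3) = 32351/3294.

9.8212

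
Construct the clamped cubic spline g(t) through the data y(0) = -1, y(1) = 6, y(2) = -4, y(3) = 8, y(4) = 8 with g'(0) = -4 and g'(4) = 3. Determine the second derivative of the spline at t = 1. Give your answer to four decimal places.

Put M_i = g'' at the i-th knot. Here h = (1, 1, 1, 1) and Δ = (7, -10, 12, 0), so the interior equations h_(i-1)·M_(i-1) + 2(h_(i-1)+h_i)·M_i + h_i·M_(i+1) = 6(Δ_i − Δ_(i-1)) read
  1·M_0 + 4·M_1 + 1·M_2 = 6(Δ_1 - Δ_0) = -102
  1·M_1 + 4·M_2 + 1·M_3 = 6(Δ_2 - Δ_1) = 132
  1·M_2 + 4·M_3 + 1·M_4 = 6(Δ_3 - Δ_2) = -72
Clamped end conditions give two more equations: 2h_0·M_0 + h_0·M_1 = 6(Δ_0 - g'(0)) = 66 and h_3·M_3 + 2h_3·M_4 = 6(g'(4) - Δ_3) = 18.
Solving the tridiagonal system: M_0 = 845/14, M_1 = -383/7, M_2 = 113/2, M_3 = -275/7, M_4 = 401/14.

-54.7143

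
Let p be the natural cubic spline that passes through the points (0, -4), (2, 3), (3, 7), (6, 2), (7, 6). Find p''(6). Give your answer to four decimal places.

Let m_i = p''(x_i). Step sizes h_i = 2, 1, 3, 1; slopes of the chords Δ_i = (y_(i+1) - y_i)/h_i = 7/2, 4, -5/3, 4.
  2·m_0 + 6·m_1 + 1·m_2 = 6(Δ_1 - Δ_0) = 3
  1·m_1 + 8·m_2 + 3·m_3 = 6(Δ_2 - Δ_1) = -34
  3·m_2 + 8·m_3 + 1·m_4 = 6(Δ_3 - Δ_2) = 34
Natural end conditions: m_0 = m_4 = 0.
Forward elimination and back-substitution give m_0 = 0, m_1 = 77/46, m_2 = -162/23, m_3 = 317/46, m_4 = 0.

6.8913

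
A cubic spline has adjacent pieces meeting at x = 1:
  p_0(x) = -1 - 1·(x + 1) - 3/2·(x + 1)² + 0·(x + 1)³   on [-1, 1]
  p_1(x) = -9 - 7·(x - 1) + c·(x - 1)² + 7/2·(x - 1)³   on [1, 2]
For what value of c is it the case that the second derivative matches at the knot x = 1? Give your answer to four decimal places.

-1.5000

p_0''(x) = -3 + 0·(x + 1), so p_0''(1) = -3. On the right, p_1''(1) = 2c, so c = -3/2.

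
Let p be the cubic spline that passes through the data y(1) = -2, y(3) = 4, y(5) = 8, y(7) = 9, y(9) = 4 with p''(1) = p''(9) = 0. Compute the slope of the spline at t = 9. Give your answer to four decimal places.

With M_i denoting the second derivative at x_i, h_i = 2, 2, 2, 2, and Δ_i = (y_(i+1) − y_i)/h_i = 3, 2, 1/2, -5/2:
  2·M_0 + 8·M_1 + 2·M_2 = 6(Δ_1 - Δ_0) = -6
  2·M_1 + 8·M_2 + 2·M_3 = 6(Δ_2 - Δ_1) = -9
  2·M_2 + 8·M_3 + 2·M_4 = 6(Δ_3 - Δ_2) = -18
Natural end conditions: M_0 = M_4 = 0.
Solving: M_0 = 0, M_1 = -9/14, M_2 = -3/7, M_3 = -15/7, M_4 = 0.
On [7, 9], p'(t) = b_3 + 2c_3·(t - 7) + 3d_3·(t - 7)² with b_3 = Δ_3 - h_3(2M_3 + M_4)/6 = -15/14, c_3 = M_3/2 = -15/14, d_3 = (M_4 - M_3)/(6h_3) = 5/28. So p'(9) = -45/14.

-3.2143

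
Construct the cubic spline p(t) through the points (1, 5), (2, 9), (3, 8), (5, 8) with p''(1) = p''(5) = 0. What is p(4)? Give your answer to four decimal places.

7.4130

Let M_i = p''(x_i). Step sizes h_i = 1, 1, 2; slopes of the chords Δ_i = (y_(i+1) - y_i)/h_i = 4, -1, 0.
  1·M_0 + 4·M_1 + 1·M_2 = 6(Δ_1 - Δ_0) = -30
  1·M_1 + 6·M_2 + 2·M_3 = 6(Δ_2 - Δ_1) = 6
Natural end conditions: M_0 = M_3 = 0.
Forward elimination and back-substitution give M_0 = 0, M_1 = -186/23, M_2 = 54/23, M_3 = 0.
On [3, 5], p(t) = 8 - 36/23·(t - 3) + 27/23·(t - 3)² - 9/46·(t - 3)³.
With (t - 3) = 1: p(4) = 341/46.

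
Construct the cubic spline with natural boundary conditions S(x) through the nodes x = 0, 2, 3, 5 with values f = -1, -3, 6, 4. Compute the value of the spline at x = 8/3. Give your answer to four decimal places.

3.1481

Write m_i for S''(x_i). With h_i = 2, 1, 2 and divided differences Δ_i = -1, 9, -1, the continuity of S' gives the tridiagonal system
  2·m_0 + 6·m_1 + 1·m_2 = 6(Δ_1 - Δ_0) = 60
  1·m_1 + 6·m_2 + 2·m_3 = 6(Δ_2 - Δ_1) = -60
Natural end conditions: m_0 = m_3 = 0.
Solving: m_0 = 0, m_1 = 12, m_2 = -12, m_3 = 0.
On [2, 3], S(x) = -3 + 7·(x - 2) + 6·(x - 2)² - 4·(x - 2)³.
With (x - 2) = 2/3: S(8/3) = 85/27.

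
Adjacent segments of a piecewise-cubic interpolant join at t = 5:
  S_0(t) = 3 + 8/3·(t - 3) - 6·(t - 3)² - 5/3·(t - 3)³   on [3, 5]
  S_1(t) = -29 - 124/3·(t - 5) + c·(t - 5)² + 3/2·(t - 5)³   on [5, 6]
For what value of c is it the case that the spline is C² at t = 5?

S_0''(t) = -12 - 10·(t - 3), so S_0''(5) = -32. On the right, S_1''(5) = 2c, so c = -16.

-16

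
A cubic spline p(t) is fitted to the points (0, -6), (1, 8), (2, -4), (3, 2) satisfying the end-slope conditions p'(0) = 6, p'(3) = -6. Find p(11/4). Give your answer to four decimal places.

1.7563

Write M_i for p''(x_i). With h_i = 1, 1, 1 and divided differences Δ_i = 14, -12, 6, the continuity of p' gives the tridiagonal system
  1·M_0 + 4·M_1 + 1·M_2 = 6(Δ_1 - Δ_0) = -156
  1·M_1 + 4·M_2 + 1·M_3 = 6(Δ_2 - Δ_1) = 108
Clamped end conditions give two more equations: 2h_0·M_0 + h_0·M_1 = 6(Δ_0 - p'(0)) = 48 and h_2·M_2 + 2h_2·M_3 = 6(p'(3) - Δ_2) = -72.
Solving: M_0 = 292/5, M_1 = -344/5, M_2 = 304/5, M_3 = -332/5.
On [2, 3], p(t) = -4 - 16/5·(t - 2) + 152/5·(t - 2)² - 106/5·(t - 2)³.
With (t - 2) = 3/4: p(11/4) = 281/160.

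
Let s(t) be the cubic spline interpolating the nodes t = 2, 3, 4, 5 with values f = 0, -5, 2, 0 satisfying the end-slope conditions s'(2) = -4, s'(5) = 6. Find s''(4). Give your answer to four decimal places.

Write M_i for s''(x_i). With h_i = 1, 1, 1 and divided differences Δ_i = -5, 7, -2, the continuity of s' gives the tridiagonal system
  1·M_0 + 4·M_1 + 1·M_2 = 6(Δ_1 - Δ_0) = 72
  1·M_1 + 4·M_2 + 1·M_3 = 6(Δ_2 - Δ_1) = -54
Clamped end conditions give two more equations: 2h_0·M_0 + h_0·M_1 = 6(Δ_0 - s'(2)) = -6 and h_2·M_2 + 2h_2·M_3 = 6(s'(5) - Δ_2) = 48.
Hence M_0 = -272/15, M_1 = 454/15, M_2 = -464/15, M_3 = 592/15.

-30.9333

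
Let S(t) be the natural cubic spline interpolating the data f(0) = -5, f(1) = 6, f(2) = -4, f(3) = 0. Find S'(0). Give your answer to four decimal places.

17.5333

With M_i denoting the second derivative at x_i, h_i = 1, 1, 1, and Δ_i = (y_(i+1) − y_i)/h_i = 11, -10, 4:
  1·M_0 + 4·M_1 + 1·M_2 = 6(Δ_1 - Δ_0) = -126
  1·M_1 + 4·M_2 + 1·M_3 = 6(Δ_2 - Δ_1) = 84
Natural end conditions: M_0 = M_3 = 0.
Solving: M_0 = 0, M_1 = -196/5, M_2 = 154/5, M_3 = 0.
On [0, 1], S'(t) = b_0 + 2c_0·t + 3d_0·t² with b_0 = Δ_0 - h_0(2M_0 + M_1)/6 = 263/15, c_0 = M_0/2 = 0, d_0 = (M_1 - M_0)/(6h_0) = -98/15. So S'(0) = 263/15.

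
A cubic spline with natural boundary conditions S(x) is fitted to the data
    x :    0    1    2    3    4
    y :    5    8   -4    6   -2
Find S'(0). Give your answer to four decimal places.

Let m_i = S''(x_i). Step sizes h_i = 1, 1, 1, 1; slopes of the chords Δ_i = (y_(i+1) - y_i)/h_i = 3, -12, 10, -8.
  1·m_0 + 4·m_1 + 1·m_2 = 6(Δ_1 - Δ_0) = -90
  1·m_1 + 4·m_2 + 1·m_3 = 6(Δ_2 - Δ_1) = 132
  1·m_2 + 4·m_3 + 1·m_4 = 6(Δ_3 - Δ_2) = -108
Natural end conditions: m_0 = m_4 = 0.
Solving: m_0 = 0, m_1 = -993/28, m_2 = 363/7, m_3 = -1119/28, m_4 = 0.
On [0, 1], S'(x) = b_0 + 2c_0·x + 3d_0·x² with b_0 = Δ_0 - h_0(2m_0 + m_1)/6 = 499/56, c_0 = m_0/2 = 0, d_0 = (m_1 - m_0)/(6h_0) = -331/56. So S'(0) = 499/56.

8.9107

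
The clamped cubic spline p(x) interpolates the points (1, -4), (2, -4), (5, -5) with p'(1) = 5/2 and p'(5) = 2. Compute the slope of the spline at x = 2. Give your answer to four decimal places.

-1.3125

Write m_i for p''(x_i). With h_i = 1, 3 and divided differences Δ_i = 0, -1/3, the continuity of p' gives the tridiagonal system
  1·m_0 + 8·m_1 + 3·m_2 = 6(Δ_1 - Δ_0) = -2
Clamped end conditions give two more equations: 2h_0·m_0 + h_0·m_1 = 6(Δ_0 - p'(1)) = -15 and h_1·m_1 + 2h_1·m_2 = 6(p'(5) - Δ_1) = 14.
Solving: m_0 = -59/8, m_1 = -1/4, m_2 = 59/24.
On [2, 5], p'(x) = b_1 + 2c_1·(x - 2) + 3d_1·(x - 2)² with b_1 = Δ_1 - h_1(2m_1 + m_2)/6 = -21/16, c_1 = m_1/2 = -1/8, d_1 = (m_2 - m_1)/(6h_1) = 65/432. So p'(2) = -21/16.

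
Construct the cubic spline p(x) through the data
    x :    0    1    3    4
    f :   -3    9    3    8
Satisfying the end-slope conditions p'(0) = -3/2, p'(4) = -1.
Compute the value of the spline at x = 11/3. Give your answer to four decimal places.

7.0042

Let M_i = p''(x_i). Step sizes h_i = 1, 2, 1; slopes of the chords Δ_i = (y_(i+1) - y_i)/h_i = 12, -3, 5.
  1·M_0 + 6·M_1 + 2·M_2 = 6(Δ_1 - Δ_0) = -90
  2·M_1 + 6·M_2 + 1·M_3 = 6(Δ_2 - Δ_1) = 48
Clamped end conditions give two more equations: 2h_0·M_0 + h_0·M_1 = 6(Δ_0 - p'(0)) = 81 and h_2·M_2 + 2h_2·M_3 = 6(p'(4) - Δ_2) = -36.
Forward elimination and back-substitution give M_0 = 1984/35, M_1 = -1133/35, M_2 = 832/35, M_3 = -1046/35.
On [3, 4], p(x) = 3 + 72/35·(x - 3) + 416/35·(x - 3)² - 313/35·(x - 3)³.
With (x - 3) = 2/3: p(11/3) = 6619/945.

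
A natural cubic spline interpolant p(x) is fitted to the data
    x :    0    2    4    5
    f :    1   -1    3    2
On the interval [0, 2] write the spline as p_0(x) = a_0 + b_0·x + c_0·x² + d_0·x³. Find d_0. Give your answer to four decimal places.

0.2727

Write σ_i for p''(x_i). With h_i = 2, 2, 1 and divided differences Δ_i = -1, 2, -1, the continuity of p' gives the tridiagonal system
  2·σ_0 + 8·σ_1 + 2·σ_2 = 6(Δ_1 - Δ_0) = 18
  2·σ_1 + 6·σ_2 + 1·σ_3 = 6(Δ_2 - Δ_1) = -18
Natural end conditions: σ_0 = σ_3 = 0.
Solving: σ_0 = 0, σ_1 = 36/11, σ_2 = -45/11, σ_3 = 0.
On [0, 2], with p_0(x) = a_0 + b_0·x + c_0·x² + d_0·x³: c_0 = σ_0/2 = 0, d_0 = (σ_1 - σ_0)/(6h_0) = 3/11, b_0 = Δ_0 - h_0(2σ_0 + σ_1)/6 = -23/11.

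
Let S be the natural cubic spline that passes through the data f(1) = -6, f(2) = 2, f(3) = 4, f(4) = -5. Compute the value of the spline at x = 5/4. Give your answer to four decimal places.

With m_i denoting the second derivative at x_i, h_i = 1, 1, 1, and Δ_i = (y_(i+1) − y_i)/h_i = 8, 2, -9:
  1·m_0 + 4·m_1 + 1·m_2 = 6(Δ_1 - Δ_0) = -36
  1·m_1 + 4·m_2 + 1·m_3 = 6(Δ_2 - Δ_1) = -66
Natural end conditions: m_0 = m_3 = 0.
Solving the tridiagonal system: m_0 = 0, m_1 = -26/5, m_2 = -76/5, m_3 = 0.
On [1, 2], S(x) = -6 + 133/15·(x - 1) + 0·(x - 1)² - 13/15·(x - 1)³.
With (x - 1) = 1/4: S(5/4) = -243/64.

-3.7969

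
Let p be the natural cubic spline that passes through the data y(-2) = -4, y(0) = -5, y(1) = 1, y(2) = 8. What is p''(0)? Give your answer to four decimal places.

6.5217

Put M_i = p'' at the i-th knot. Here h = (2, 1, 1) and Δ = (-1/2, 6, 7), so the interior equations h_(i-1)·M_(i-1) + 2(h_(i-1)+h_i)·M_i + h_i·M_(i+1) = 6(Δ_i − Δ_(i-1)) read
  2·M_0 + 6·M_1 + 1·M_2 = 6(Δ_1 - Δ_0) = 39
  1·M_1 + 4·M_2 + 1·M_3 = 6(Δ_2 - Δ_1) = 6
Natural end conditions: M_0 = M_3 = 0.
Forward elimination and back-substitution give M_0 = 0, M_1 = 150/23, M_2 = -3/23, M_3 = 0.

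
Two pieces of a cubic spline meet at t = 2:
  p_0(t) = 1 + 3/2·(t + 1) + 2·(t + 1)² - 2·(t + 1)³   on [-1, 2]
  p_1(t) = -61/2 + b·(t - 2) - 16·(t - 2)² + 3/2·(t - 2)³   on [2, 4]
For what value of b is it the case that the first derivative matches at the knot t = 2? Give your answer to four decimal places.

-40.5000

p_0'(t) = 3/2 + 4·(t + 1) - 6·(t + 1)², so p_0'(2) = -81/2. On the right, p_1'(2) = b, so b = -81/2.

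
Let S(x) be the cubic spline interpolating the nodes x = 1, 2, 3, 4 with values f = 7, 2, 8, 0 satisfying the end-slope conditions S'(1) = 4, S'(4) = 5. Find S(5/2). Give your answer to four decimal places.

5.4167

Let m_i = S''(x_i). Step sizes h_i = 1, 1, 1; slopes of the chords Δ_i = (y_(i+1) - y_i)/h_i = -5, 6, -8.
  1·m_0 + 4·m_1 + 1·m_2 = 6(Δ_1 - Δ_0) = 66
  1·m_1 + 4·m_2 + 1·m_3 = 6(Δ_2 - Δ_1) = -84
Clamped end conditions give two more equations: 2h_0·m_0 + h_0·m_1 = 6(Δ_0 - S'(1)) = -54 and h_2·m_2 + 2h_2·m_3 = 6(S'(4) - Δ_2) = 78.
Hence m_0 = -704/15, m_1 = 598/15, m_2 = -698/15, m_3 = 934/15.
On [2, 3], S(x) = 2 + 7/15·(x - 2) + 299/15·(x - 2)² - 72/5·(x - 2)³.
With (x - 2) = 1/2: S(5/2) = 65/12.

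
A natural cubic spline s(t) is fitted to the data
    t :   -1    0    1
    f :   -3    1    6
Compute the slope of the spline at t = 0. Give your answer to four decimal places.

4.5000

Put σ_i = s'' at the i-th knot. Here h = (1, 1) and Δ = (4, 5), so the interior equations h_(i-1)·σ_(i-1) + 2(h_(i-1)+h_i)·σ_i + h_i·σ_(i+1) = 6(Δ_i − Δ_(i-1)) read
  1·σ_0 + 4·σ_1 + 1·σ_2 = 6(Δ_1 - Δ_0) = 6
Natural end conditions: σ_0 = σ_2 = 0.
Hence σ_0 = 0, σ_1 = 3/2, σ_2 = 0.
On [0, 1], s'(t) = b_1 + 2c_1·t + 3d_1·t² with b_1 = Δ_1 - h_1(2σ_1 + σ_2)/6 = 9/2, c_1 = σ_1/2 = 3/4, d_1 = (σ_2 - σ_1)/(6h_1) = -1/4. So s'(0) = 9/2.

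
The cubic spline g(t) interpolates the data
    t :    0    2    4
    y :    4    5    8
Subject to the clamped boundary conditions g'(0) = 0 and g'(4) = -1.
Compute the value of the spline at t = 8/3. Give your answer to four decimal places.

Let M_i = g''(x_i). Step sizes h_i = 2, 2; slopes of the chords Δ_i = (y_(i+1) - y_i)/h_i = 1/2, 3/2.
  2·M_0 + 8·M_1 + 2·M_2 = 6(Δ_1 - Δ_0) = 6
Clamped end conditions give two more equations: 2h_0·M_0 + h_0·M_1 = 6(Δ_0 - g'(0)) = 3 and h_1·M_1 + 2h_1·M_2 = 6(g'(4) - Δ_1) = -15.
Hence M_0 = -1/4, M_1 = 2, M_2 = -19/4.
On [2, 4], g(t) = 5 + 7/4·(t - 2) + 1·(t - 2)² - 9/16·(t - 2)³.
With (t - 2) = 2/3: g(8/3) = 58/9.

6.4444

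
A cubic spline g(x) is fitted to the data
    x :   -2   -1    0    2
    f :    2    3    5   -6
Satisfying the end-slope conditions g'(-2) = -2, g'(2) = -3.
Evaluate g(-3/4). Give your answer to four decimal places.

Put σ_i = g'' at the i-th knot. Here h = (1, 1, 2) and Δ = (1, 2, -11/2), so the interior equations h_(i-1)·σ_(i-1) + 2(h_(i-1)+h_i)·σ_i + h_i·σ_(i+1) = 6(Δ_i − Δ_(i-1)) read
  1·σ_0 + 4·σ_1 + 1·σ_2 = 6(Δ_1 - Δ_0) = 6
  1·σ_1 + 6·σ_2 + 2·σ_3 = 6(Δ_2 - Δ_1) = -45
Clamped end conditions give two more equations: 2h_0·σ_0 + h_0·σ_1 = 6(Δ_0 - g'(-2)) = 18 and h_2·σ_2 + 2h_2·σ_3 = 6(g'(2) - Δ_2) = 15.
Solving the tridiagonal system: σ_0 = 173/22, σ_1 = 25/11, σ_2 = -241/22, σ_3 = 203/22.
On [-1, 0], g(x) = 3 + 135/44·(x + 1) + 25/22·(x + 1)² - 97/44·(x + 1)³.
With (x + 1) = 1/4: g(-3/4) = 10711/2816.

3.8036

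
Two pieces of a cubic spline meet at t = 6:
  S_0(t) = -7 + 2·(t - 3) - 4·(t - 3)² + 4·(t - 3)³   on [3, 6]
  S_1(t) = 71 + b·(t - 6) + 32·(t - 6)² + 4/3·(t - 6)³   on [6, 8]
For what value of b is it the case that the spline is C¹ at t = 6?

S_0'(t) = 2 - 8·(t - 3) + 12·(t - 3)², so S_0'(6) = 86. On the right, S_1'(6) = b, so b = 86.

86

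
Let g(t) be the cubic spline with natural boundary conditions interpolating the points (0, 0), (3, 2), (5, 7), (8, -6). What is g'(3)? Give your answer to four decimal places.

Put M_i = g'' at the i-th knot. Here h = (3, 2, 3) and Δ = (2/3, 5/2, -13/3), so the interior equations h_(i-1)·M_(i-1) + 2(h_(i-1)+h_i)·M_i + h_i·M_(i+1) = 6(Δ_i − Δ_(i-1)) read
  3·M_0 + 10·M_1 + 2·M_2 = 6(Δ_1 - Δ_0) = 11
  2·M_1 + 10·M_2 + 3·M_3 = 6(Δ_2 - Δ_1) = -41
Natural end conditions: M_0 = M_3 = 0.
Solving: M_0 = 0, M_1 = 2, M_2 = -9/2, M_3 = 0.
On [3, 5], g'(t) = b_1 + 2c_1·(t - 3) + 3d_1·(t - 3)² with b_1 = Δ_1 - h_1(2M_1 + M_2)/6 = 8/3, c_1 = M_1/2 = 1, d_1 = (M_2 - M_1)/(6h_1) = -13/24. So g'(3) = 8/3.

2.6667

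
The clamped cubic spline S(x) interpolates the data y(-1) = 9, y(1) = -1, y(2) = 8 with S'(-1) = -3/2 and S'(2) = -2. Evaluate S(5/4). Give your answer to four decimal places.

Write M_i for S''(x_i). With h_i = 2, 1 and divided differences Δ_i = -5, 9, the continuity of S' gives the tridiagonal system
  2·M_0 + 6·M_1 + 1·M_2 = 6(Δ_1 - Δ_0) = 84
Clamped end conditions give two more equations: 2h_0·M_0 + h_0·M_1 = 6(Δ_0 - S'(-1)) = -21 and h_1·M_1 + 2h_1·M_2 = 6(S'(2) - Δ_1) = -66.
Forward elimination and back-substitution give M_0 = -233/12, M_1 = 85/3, M_2 = -283/6.
On [1, 2], S(x) = -1 + 89/12·(x - 1) + 85/6·(x - 1)² - 151/12·(x - 1)³.
With (x - 1) = 1/4: S(5/4) = 395/256.

1.5430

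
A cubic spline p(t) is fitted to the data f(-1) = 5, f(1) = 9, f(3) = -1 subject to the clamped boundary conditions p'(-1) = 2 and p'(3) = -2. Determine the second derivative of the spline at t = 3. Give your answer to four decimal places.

8.7500

With M_i denoting the second derivative at x_i, h_i = 2, 2, and Δ_i = (y_(i+1) − y_i)/h_i = 2, -5:
  2·M_0 + 8·M_1 + 2·M_2 = 6(Δ_1 - Δ_0) = -42
Clamped end conditions give two more equations: 2h_0·M_0 + h_0·M_1 = 6(Δ_0 - p'(-1)) = 0 and h_1·M_1 + 2h_1·M_2 = 6(p'(3) - Δ_1) = 18.
Forward elimination and back-substitution give M_0 = 17/4, M_1 = -17/2, M_2 = 35/4.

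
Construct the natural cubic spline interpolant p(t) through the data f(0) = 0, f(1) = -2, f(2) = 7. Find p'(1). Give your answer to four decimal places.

Put M_i = p'' at the i-th knot. Here h = (1, 1) and Δ = (-2, 9), so the interior equations h_(i-1)·M_(i-1) + 2(h_(i-1)+h_i)·M_i + h_i·M_(i+1) = 6(Δ_i − Δ_(i-1)) read
  1·M_0 + 4·M_1 + 1·M_2 = 6(Δ_1 - Δ_0) = 66
Natural end conditions: M_0 = M_2 = 0.
Solving the tridiagonal system: M_0 = 0, M_1 = 33/2, M_2 = 0.
On [1, 2], p'(t) = b_1 + 2c_1·(t - 1) + 3d_1·(t - 1)² with b_1 = Δ_1 - h_1(2M_1 + M_2)/6 = 7/2, c_1 = M_1/2 = 33/4, d_1 = (M_2 - M_1)/(6h_1) = -11/4. So p'(1) = 7/2.

3.5000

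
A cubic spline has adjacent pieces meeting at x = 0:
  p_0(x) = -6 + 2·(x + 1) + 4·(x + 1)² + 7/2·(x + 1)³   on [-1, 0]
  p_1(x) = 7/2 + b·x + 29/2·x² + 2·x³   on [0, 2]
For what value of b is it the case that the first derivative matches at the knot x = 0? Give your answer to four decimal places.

p_0'(x) = 2 + 8·(x + 1) + 21/2·(x + 1)², so p_0'(0) = 41/2. On the right, p_1'(0) = b, so b = 41/2.

20.5000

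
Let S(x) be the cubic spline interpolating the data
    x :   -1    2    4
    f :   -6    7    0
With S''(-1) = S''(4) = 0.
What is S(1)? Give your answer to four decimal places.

Let σ_i = S''(x_i). Step sizes h_i = 3, 2; slopes of the chords Δ_i = (y_(i+1) - y_i)/h_i = 13/3, -7/2.
  3·σ_0 + 10·σ_1 + 2·σ_2 = 6(Δ_1 - Δ_0) = -47
Natural end conditions: σ_0 = σ_2 = 0.
Solving: σ_0 = 0, σ_1 = -47/10, σ_2 = 0.
On [-1, 2], S(x) = -6 + 401/60·(x + 1) + 0·(x + 1)² - 47/180·(x + 1)³.
With (x + 1) = 2: S(1) = 95/18.

5.2778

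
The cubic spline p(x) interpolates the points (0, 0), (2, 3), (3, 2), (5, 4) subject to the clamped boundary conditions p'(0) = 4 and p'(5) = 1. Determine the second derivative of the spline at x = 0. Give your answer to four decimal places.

-2.7188

Let M_i = p''(x_i). Step sizes h_i = 2, 1, 2; slopes of the chords Δ_i = (y_(i+1) - y_i)/h_i = 3/2, -1, 1.
  2·M_0 + 6·M_1 + 1·M_2 = 6(Δ_1 - Δ_0) = -15
  1·M_1 + 6·M_2 + 2·M_3 = 6(Δ_2 - Δ_1) = 12
Clamped end conditions give two more equations: 2h_0·M_0 + h_0·M_1 = 6(Δ_0 - p'(0)) = -15 and h_2·M_2 + 2h_2·M_3 = 6(p'(5) - Δ_2) = 0.
Solving the tridiagonal system: M_0 = -87/32, M_1 = -33/16, M_2 = 45/16, M_3 = -45/32.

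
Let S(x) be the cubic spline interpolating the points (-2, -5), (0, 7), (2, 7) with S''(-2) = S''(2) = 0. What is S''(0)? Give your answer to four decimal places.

Write σ_i for S''(x_i). With h_i = 2, 2 and divided differences Δ_i = 6, 0, the continuity of S' gives the tridiagonal system
  2·σ_0 + 8·σ_1 + 2·σ_2 = 6(Δ_1 - Δ_0) = -36
Natural end conditions: σ_0 = σ_2 = 0.
Forward elimination and back-substitution give σ_0 = 0, σ_1 = -9/2, σ_2 = 0.

-4.5000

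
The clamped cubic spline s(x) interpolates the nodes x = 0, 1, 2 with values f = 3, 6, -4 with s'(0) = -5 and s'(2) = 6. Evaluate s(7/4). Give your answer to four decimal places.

With M_i denoting the second derivative at x_i, h_i = 1, 1, and Δ_i = (y_(i+1) − y_i)/h_i = 3, -10:
  1·M_0 + 4·M_1 + 1·M_2 = 6(Δ_1 - Δ_0) = -78
Clamped end conditions give two more equations: 2h_0·M_0 + h_0·M_1 = 6(Δ_0 - s'(0)) = 48 and h_1·M_1 + 2h_1·M_2 = 6(s'(2) - Δ_1) = 96.
Forward elimination and back-substitution give M_0 = 49, M_1 = -50, M_2 = 73.
On [1, 2], s(x) = 6 - 11/2·(x - 1) - 25·(x - 1)² + 41/2·(x - 1)³.
With (x - 1) = 3/4: s(7/4) = -453/128.

-3.5391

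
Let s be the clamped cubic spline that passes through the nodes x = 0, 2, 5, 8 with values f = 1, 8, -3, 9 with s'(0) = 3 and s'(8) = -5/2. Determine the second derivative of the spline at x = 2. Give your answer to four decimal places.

-7.7632

With M_i denoting the second derivative at x_i, h_i = 2, 3, 3, and Δ_i = (y_(i+1) − y_i)/h_i = 7/2, -11/3, 4:
  2·M_0 + 10·M_1 + 3·M_2 = 6(Δ_1 - Δ_0) = -43
  3·M_1 + 12·M_2 + 3·M_3 = 6(Δ_2 - Δ_1) = 46
Clamped end conditions give two more equations: 2h_0·M_0 + h_0·M_1 = 6(Δ_0 - s'(0)) = 3 and h_2·M_2 + 2h_2·M_3 = 6(s'(8) - Δ_2) = -39.
Solving: M_0 = 88/19, M_1 = -295/38, M_2 = 482/57, M_3 = -1223/114.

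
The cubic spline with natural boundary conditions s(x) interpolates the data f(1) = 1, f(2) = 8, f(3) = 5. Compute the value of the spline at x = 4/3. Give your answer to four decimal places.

4.0741

Let M_i = s''(x_i). Step sizes h_i = 1, 1; slopes of the chords Δ_i = (y_(i+1) - y_i)/h_i = 7, -3.
  1·M_0 + 4·M_1 + 1·M_2 = 6(Δ_1 - Δ_0) = -60
Natural end conditions: M_0 = M_2 = 0.
Forward elimination and back-substitution give M_0 = 0, M_1 = -15, M_2 = 0.
On [1, 2], s(x) = 1 + 19/2·(x - 1) + 0·(x - 1)² - 5/2·(x - 1)³.
With (x - 1) = 1/3: s(4/3) = 110/27.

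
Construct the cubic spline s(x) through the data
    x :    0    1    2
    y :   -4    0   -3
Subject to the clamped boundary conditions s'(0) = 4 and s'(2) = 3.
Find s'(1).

Write σ_i for s''(x_i). With h_i = 1, 1 and divided differences Δ_i = 4, -3, the continuity of s' gives the tridiagonal system
  1·σ_0 + 4·σ_1 + 1·σ_2 = 6(Δ_1 - Δ_0) = -42
Clamped end conditions give two more equations: 2h_0·σ_0 + h_0·σ_1 = 6(Δ_0 - s'(0)) = 0 and h_1·σ_1 + 2h_1·σ_2 = 6(s'(2) - Δ_1) = 36.
Forward elimination and back-substitution give σ_0 = 10, σ_1 = -20, σ_2 = 28.
On [1, 2], s'(x) = b_1 + 2c_1·(x - 1) + 3d_1·(x - 1)² with b_1 = Δ_1 - h_1(2σ_1 + σ_2)/6 = -1, c_1 = σ_1/2 = -10, d_1 = (σ_2 - σ_1)/(6h_1) = 8. So s'(1) = -1.

-1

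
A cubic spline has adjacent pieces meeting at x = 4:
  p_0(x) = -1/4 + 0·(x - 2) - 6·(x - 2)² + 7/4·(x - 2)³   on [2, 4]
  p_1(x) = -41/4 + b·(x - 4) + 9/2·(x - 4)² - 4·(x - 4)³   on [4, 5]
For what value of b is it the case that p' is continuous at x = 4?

-3

p_0'(x) = 0 - 12·(x - 2) + 21/4·(x - 2)², so p_0'(4) = -3. On the right, p_1'(4) = b, so b = -3.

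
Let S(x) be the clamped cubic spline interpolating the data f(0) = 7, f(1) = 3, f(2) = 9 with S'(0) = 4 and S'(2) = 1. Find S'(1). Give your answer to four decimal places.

0.2500

With m_i denoting the second derivative at x_i, h_i = 1, 1, and Δ_i = (y_(i+1) − y_i)/h_i = -4, 6:
  1·m_0 + 4·m_1 + 1·m_2 = 6(Δ_1 - Δ_0) = 60
Clamped end conditions give two more equations: 2h_0·m_0 + h_0·m_1 = 6(Δ_0 - S'(0)) = -48 and h_1·m_1 + 2h_1·m_2 = 6(S'(2) - Δ_1) = -30.
Solving: m_0 = -81/2, m_1 = 33, m_2 = -63/2.
On [1, 2], S'(x) = b_1 + 2c_1·(x - 1) + 3d_1·(x - 1)² with b_1 = Δ_1 - h_1(2m_1 + m_2)/6 = 1/4, c_1 = m_1/2 = 33/2, d_1 = (m_2 - m_1)/(6h_1) = -43/4. So S'(1) = 1/4.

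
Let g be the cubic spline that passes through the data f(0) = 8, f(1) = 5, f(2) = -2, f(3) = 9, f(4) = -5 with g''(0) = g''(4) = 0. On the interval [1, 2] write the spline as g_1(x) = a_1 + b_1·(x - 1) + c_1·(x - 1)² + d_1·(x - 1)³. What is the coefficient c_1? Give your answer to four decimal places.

-8.4107

With M_i denoting the second derivative at x_i, h_i = 1, 1, 1, 1, and Δ_i = (y_(i+1) − y_i)/h_i = -3, -7, 11, -14:
  1·M_0 + 4·M_1 + 1·M_2 = 6(Δ_1 - Δ_0) = -24
  1·M_1 + 4·M_2 + 1·M_3 = 6(Δ_2 - Δ_1) = 108
  1·M_2 + 4·M_3 + 1·M_4 = 6(Δ_3 - Δ_2) = -150
Natural end conditions: M_0 = M_4 = 0.
Forward elimination and back-substitution give M_0 = 0, M_1 = -471/28, M_2 = 303/7, M_3 = -1353/28, M_4 = 0.
On [1, 2], with g_1(x) = a_1 + b_1·(x - 1) + c_1·(x - 1)² + d_1·(x - 1)³: c_1 = M_1/2 = -471/56, d_1 = (M_2 - M_1)/(6h_1) = 561/56, b_1 = Δ_1 - h_1(2M_1 + M_2)/6 = -241/28.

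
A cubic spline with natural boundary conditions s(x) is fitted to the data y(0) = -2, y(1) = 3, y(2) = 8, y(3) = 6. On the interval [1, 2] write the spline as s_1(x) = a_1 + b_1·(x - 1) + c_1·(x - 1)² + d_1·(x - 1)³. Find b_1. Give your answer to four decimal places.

5.9333

Let M_i = s''(x_i). Step sizes h_i = 1, 1, 1; slopes of the chords Δ_i = (y_(i+1) - y_i)/h_i = 5, 5, -2.
  1·M_0 + 4·M_1 + 1·M_2 = 6(Δ_1 - Δ_0) = 0
  1·M_1 + 4·M_2 + 1·M_3 = 6(Δ_2 - Δ_1) = -42
Natural end conditions: M_0 = M_3 = 0.
Forward elimination and back-substitution give M_0 = 0, M_1 = 14/5, M_2 = -56/5, M_3 = 0.
On [1, 2], with s_1(x) = a_1 + b_1·(x - 1) + c_1·(x - 1)² + d_1·(x - 1)³: c_1 = M_1/2 = 7/5, d_1 = (M_2 - M_1)/(6h_1) = -7/3, b_1 = Δ_1 - h_1(2M_1 + M_2)/6 = 89/15.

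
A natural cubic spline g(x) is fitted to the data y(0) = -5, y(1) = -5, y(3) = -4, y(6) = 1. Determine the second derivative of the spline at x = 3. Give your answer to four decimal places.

Put M_i = g'' at the i-th knot. Here h = (1, 2, 3) and Δ = (0, 1/2, 5/3), so the interior equations h_(i-1)·M_(i-1) + 2(h_(i-1)+h_i)·M_i + h_i·M_(i+1) = 6(Δ_i − Δ_(i-1)) read
  1·M_0 + 6·M_1 + 2·M_2 = 6(Δ_1 - Δ_0) = 3
  2·M_1 + 10·M_2 + 3·M_3 = 6(Δ_2 - Δ_1) = 7
Natural end conditions: M_0 = M_3 = 0.
Hence M_0 = 0, M_1 = 2/7, M_2 = 9/14, M_3 = 0.

0.6429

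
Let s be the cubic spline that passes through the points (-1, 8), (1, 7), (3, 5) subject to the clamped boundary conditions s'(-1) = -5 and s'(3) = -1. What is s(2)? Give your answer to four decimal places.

6.3438

With M_i denoting the second derivative at x_i, h_i = 2, 2, and Δ_i = (y_(i+1) − y_i)/h_i = -1/2, -1:
  2·M_0 + 8·M_1 + 2·M_2 = 6(Δ_1 - Δ_0) = -3
Clamped end conditions give two more equations: 2h_0·M_0 + h_0·M_1 = 6(Δ_0 - s'(-1)) = 27 and h_1·M_1 + 2h_1·M_2 = 6(s'(3) - Δ_1) = 0.
Solving the tridiagonal system: M_0 = 65/8, M_1 = -11/4, M_2 = 11/8.
On [1, 3], s(x) = 7 + 3/8·(x - 1) - 11/8·(x - 1)² + 11/32·(x - 1)³.
With (x - 1) = 1: s(2) = 203/32.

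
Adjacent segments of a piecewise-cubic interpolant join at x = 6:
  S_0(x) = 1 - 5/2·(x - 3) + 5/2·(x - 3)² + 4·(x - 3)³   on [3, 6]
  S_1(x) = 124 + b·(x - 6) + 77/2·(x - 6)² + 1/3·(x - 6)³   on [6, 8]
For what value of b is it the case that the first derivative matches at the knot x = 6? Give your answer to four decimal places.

S_0'(x) = -5/2 + 5·(x - 3) + 12·(x - 3)², so S_0'(6) = 241/2. On the right, S_1'(6) = b, so b = 241/2.

120.5000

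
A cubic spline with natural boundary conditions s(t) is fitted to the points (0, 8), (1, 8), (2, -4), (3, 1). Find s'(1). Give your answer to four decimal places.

-8.6667

With M_i denoting the second derivative at x_i, h_i = 1, 1, 1, and Δ_i = (y_(i+1) − y_i)/h_i = 0, -12, 5:
  1·M_0 + 4·M_1 + 1·M_2 = 6(Δ_1 - Δ_0) = -72
  1·M_1 + 4·M_2 + 1·M_3 = 6(Δ_2 - Δ_1) = 102
Natural end conditions: M_0 = M_3 = 0.
Hence M_0 = 0, M_1 = -26, M_2 = 32, M_3 = 0.
On [1, 2], s'(t) = b_1 + 2c_1·(t - 1) + 3d_1·(t - 1)² with b_1 = Δ_1 - h_1(2M_1 + M_2)/6 = -26/3, c_1 = M_1/2 = -13, d_1 = (M_2 - M_1)/(6h_1) = 29/3. So s'(1) = -26/3.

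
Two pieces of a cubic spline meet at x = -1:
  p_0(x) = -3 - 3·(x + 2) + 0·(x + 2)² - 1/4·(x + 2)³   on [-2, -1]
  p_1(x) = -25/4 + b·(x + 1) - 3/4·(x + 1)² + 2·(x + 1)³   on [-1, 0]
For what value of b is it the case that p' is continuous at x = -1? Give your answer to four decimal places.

p_0'(x) = -3 + 0·(x + 2) - 3/4·(x + 2)², so p_0'(-1) = -15/4. On the right, p_1'(-1) = b, so b = -15/4.

-3.7500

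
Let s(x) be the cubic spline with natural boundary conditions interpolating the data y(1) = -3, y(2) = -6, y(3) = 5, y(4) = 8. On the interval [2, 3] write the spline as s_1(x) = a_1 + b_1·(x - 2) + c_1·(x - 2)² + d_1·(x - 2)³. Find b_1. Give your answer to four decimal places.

5.5333

Write m_i for s''(x_i). With h_i = 1, 1, 1 and divided differences Δ_i = -3, 11, 3, the continuity of s' gives the tridiagonal system
  1·m_0 + 4·m_1 + 1·m_2 = 6(Δ_1 - Δ_0) = 84
  1·m_1 + 4·m_2 + 1·m_3 = 6(Δ_2 - Δ_1) = -48
Natural end conditions: m_0 = m_3 = 0.
Forward elimination and back-substitution give m_0 = 0, m_1 = 128/5, m_2 = -92/5, m_3 = 0.
On [2, 3], with s_1(x) = a_1 + b_1·(x - 2) + c_1·(x - 2)² + d_1·(x - 2)³: c_1 = m_1/2 = 64/5, d_1 = (m_2 - m_1)/(6h_1) = -22/3, b_1 = Δ_1 - h_1(2m_1 + m_2)/6 = 83/15.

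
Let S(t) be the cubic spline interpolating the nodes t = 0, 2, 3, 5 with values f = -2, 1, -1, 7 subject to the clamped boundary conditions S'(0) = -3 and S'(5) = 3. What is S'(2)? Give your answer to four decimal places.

-0.6563

Write σ_i for S''(x_i). With h_i = 2, 1, 2 and divided differences Δ_i = 3/2, -2, 4, the continuity of S' gives the tridiagonal system
  2·σ_0 + 6·σ_1 + 1·σ_2 = 6(Δ_1 - Δ_0) = -21
  1·σ_1 + 6·σ_2 + 2·σ_3 = 6(Δ_2 - Δ_1) = 36
Clamped end conditions give two more equations: 2h_0·σ_0 + h_0·σ_1 = 6(Δ_0 - S'(0)) = 27 and h_2·σ_2 + 2h_2·σ_3 = 6(S'(5) - Δ_2) = -6.
Forward elimination and back-substitution give σ_0 = 357/32, σ_1 = -141/16, σ_2 = 153/16, σ_3 = -201/32.
On [2, 3], S'(t) = b_1 + 2c_1·(t - 2) + 3d_1·(t - 2)² with b_1 = Δ_1 - h_1(2σ_1 + σ_2)/6 = -21/32, c_1 = σ_1/2 = -141/32, d_1 = (σ_2 - σ_1)/(6h_1) = 49/16. So S'(2) = -21/32.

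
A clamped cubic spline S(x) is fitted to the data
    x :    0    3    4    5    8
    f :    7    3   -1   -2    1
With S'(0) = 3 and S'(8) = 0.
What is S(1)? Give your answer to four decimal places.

8.2632

Let σ_i = S''(x_i). Step sizes h_i = 3, 1, 1, 3; slopes of the chords Δ_i = (y_(i+1) - y_i)/h_i = -4/3, -4, -1, 1.
  3·σ_0 + 8·σ_1 + 1·σ_2 = 6(Δ_1 - Δ_0) = -16
  1·σ_1 + 4·σ_2 + 1·σ_3 = 6(Δ_2 - Δ_1) = 18
  1·σ_2 + 8·σ_3 + 3·σ_4 = 6(Δ_3 - Δ_2) = 12
Clamped end conditions give two more equations: 2h_0·σ_0 + h_0·σ_1 = 6(Δ_0 - S'(0)) = -26 and h_3·σ_3 + 2h_3·σ_4 = 6(S'(8) - Δ_3) = -6.
Hence σ_0 = -1175/312, σ_1 = -59/52, σ_2 = 35/8, σ_3 = 85/52, σ_4 = -189/104.
On [0, 3], S(x) = 7 + 3·x - 1175/624·x² + 821/5616·x³.
With x = 1: S(1) = 23203/2808.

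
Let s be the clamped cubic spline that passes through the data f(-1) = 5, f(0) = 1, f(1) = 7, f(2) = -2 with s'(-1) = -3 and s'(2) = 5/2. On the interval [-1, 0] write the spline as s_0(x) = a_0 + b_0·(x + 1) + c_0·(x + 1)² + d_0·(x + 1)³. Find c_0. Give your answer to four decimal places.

Write M_i for s''(x_i). With h_i = 1, 1, 1 and divided differences Δ_i = -4, 6, -9, the continuity of s' gives the tridiagonal system
  1·M_0 + 4·M_1 + 1·M_2 = 6(Δ_1 - Δ_0) = 60
  1·M_1 + 4·M_2 + 1·M_3 = 6(Δ_2 - Δ_1) = -90
Clamped end conditions give two more equations: 2h_0·M_0 + h_0·M_1 = 6(Δ_0 - s'(-1)) = -6 and h_2·M_2 + 2h_2·M_3 = 6(s'(2) - Δ_2) = 69.
Forward elimination and back-substitution give M_0 = -55/3, M_1 = 92/3, M_2 = -133/3, M_3 = 170/3.
On [-1, 0], with s_0(x) = a_0 + b_0·(x + 1) + c_0·(x + 1)² + d_0·(x + 1)³: c_0 = M_0/2 = -55/6, d_0 = (M_1 - M_0)/(6h_0) = 49/6, b_0 = Δ_0 - h_0(2M_0 + M_1)/6 = -3.

-9.1667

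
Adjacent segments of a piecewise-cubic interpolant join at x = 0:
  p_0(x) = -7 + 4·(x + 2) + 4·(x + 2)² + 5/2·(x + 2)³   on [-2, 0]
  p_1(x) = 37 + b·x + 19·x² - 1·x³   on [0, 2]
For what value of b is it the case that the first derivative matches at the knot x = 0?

p_0'(x) = 4 + 8·(x + 2) + 15/2·(x + 2)², so p_0'(0) = 50. On the right, p_1'(0) = b, so b = 50.

50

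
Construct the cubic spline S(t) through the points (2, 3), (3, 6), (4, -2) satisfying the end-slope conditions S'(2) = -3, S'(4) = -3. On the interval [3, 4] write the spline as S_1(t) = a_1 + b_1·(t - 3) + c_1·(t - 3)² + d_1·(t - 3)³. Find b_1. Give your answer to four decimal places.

Let σ_i = S''(x_i). Step sizes h_i = 1, 1; slopes of the chords Δ_i = (y_(i+1) - y_i)/h_i = 3, -8.
  1·σ_0 + 4·σ_1 + 1·σ_2 = 6(Δ_1 - Δ_0) = -66
Clamped end conditions give two more equations: 2h_0·σ_0 + h_0·σ_1 = 6(Δ_0 - S'(2)) = 36 and h_1·σ_1 + 2h_1·σ_2 = 6(S'(4) - Δ_1) = 30.
Solving the tridiagonal system: σ_0 = 69/2, σ_1 = -33, σ_2 = 63/2.
On [3, 4], with S_1(t) = a_1 + b_1·(t - 3) + c_1·(t - 3)² + d_1·(t - 3)³: c_1 = σ_1/2 = -33/2, d_1 = (σ_2 - σ_1)/(6h_1) = 43/4, b_1 = Δ_1 - h_1(2σ_1 + σ_2)/6 = -9/4.

-2.2500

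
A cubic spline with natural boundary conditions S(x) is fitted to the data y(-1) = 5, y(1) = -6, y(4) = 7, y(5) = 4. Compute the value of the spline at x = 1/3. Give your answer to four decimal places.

With m_i denoting the second derivative at x_i, h_i = 2, 3, 1, and Δ_i = (y_(i+1) − y_i)/h_i = -11/2, 13/3, -3:
  2·m_0 + 10·m_1 + 3·m_2 = 6(Δ_1 - Δ_0) = 59
  3·m_1 + 8·m_2 + 1·m_3 = 6(Δ_2 - Δ_1) = -44
Natural end conditions: m_0 = m_3 = 0.
Solving: m_0 = 0, m_1 = 604/71, m_2 = -617/71, m_3 = 0.
On [-1, 1], S(x) = 5 - 3551/426·(x + 1) + 0·(x + 1)² + 151/213·(x + 1)³.
With (x + 1) = 4/3: S(1/3) = -25499/5751.

-4.4338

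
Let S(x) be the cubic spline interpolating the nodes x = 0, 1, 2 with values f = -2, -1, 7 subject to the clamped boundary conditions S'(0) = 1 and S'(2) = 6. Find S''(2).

-14

Write m_i for S''(x_i). With h_i = 1, 1 and divided differences Δ_i = 1, 8, the continuity of S' gives the tridiagonal system
  1·m_0 + 4·m_1 + 1·m_2 = 6(Δ_1 - Δ_0) = 42
Clamped end conditions give two more equations: 2h_0·m_0 + h_0·m_1 = 6(Δ_0 - S'(0)) = 0 and h_1·m_1 + 2h_1·m_2 = 6(S'(2) - Δ_1) = -12.
Hence m_0 = -8, m_1 = 16, m_2 = -14.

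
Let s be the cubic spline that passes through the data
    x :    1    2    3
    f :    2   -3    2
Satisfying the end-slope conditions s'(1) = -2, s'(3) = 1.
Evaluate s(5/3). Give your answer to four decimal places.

-1.8889

Let M_i = s''(x_i). Step sizes h_i = 1, 1; slopes of the chords Δ_i = (y_(i+1) - y_i)/h_i = -5, 5.
  1·M_0 + 4·M_1 + 1·M_2 = 6(Δ_1 - Δ_0) = 60
Clamped end conditions give two more equations: 2h_0·M_0 + h_0·M_1 = 6(Δ_0 - s'(1)) = -18 and h_1·M_1 + 2h_1·M_2 = 6(s'(3) - Δ_1) = -24.
Hence M_0 = -45/2, M_1 = 27, M_2 = -51/2.
On [1, 2], s(x) = 2 - 2·(x - 1) - 45/4·(x - 1)² + 33/4·(x - 1)³.
With (x - 1) = 2/3: s(5/3) = -17/9.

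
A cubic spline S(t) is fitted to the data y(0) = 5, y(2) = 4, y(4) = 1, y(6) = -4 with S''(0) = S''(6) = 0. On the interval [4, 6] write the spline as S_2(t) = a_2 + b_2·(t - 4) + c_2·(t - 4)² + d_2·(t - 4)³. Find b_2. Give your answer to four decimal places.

-2.1000

Write M_i for S''(x_i). With h_i = 2, 2, 2 and divided differences Δ_i = -1/2, -3/2, -5/2, the continuity of S' gives the tridiagonal system
  2·M_0 + 8·M_1 + 2·M_2 = 6(Δ_1 - Δ_0) = -6
  2·M_1 + 8·M_2 + 2·M_3 = 6(Δ_2 - Δ_1) = -6
Natural end conditions: M_0 = M_3 = 0.
Hence M_0 = 0, M_1 = -3/5, M_2 = -3/5, M_3 = 0.
On [4, 6], with S_2(t) = a_2 + b_2·(t - 4) + c_2·(t - 4)² + d_2·(t - 4)³: c_2 = M_2/2 = -3/10, d_2 = (M_3 - M_2)/(6h_2) = 1/20, b_2 = Δ_2 - h_2(2M_2 + M_3)/6 = -21/10.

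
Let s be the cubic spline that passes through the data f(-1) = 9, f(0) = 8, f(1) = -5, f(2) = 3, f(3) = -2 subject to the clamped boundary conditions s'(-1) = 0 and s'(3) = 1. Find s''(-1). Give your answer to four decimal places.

14.0714

Write σ_i for s''(x_i). With h_i = 1, 1, 1, 1 and divided differences Δ_i = -1, -13, 8, -5, the continuity of s' gives the tridiagonal system
  1·σ_0 + 4·σ_1 + 1·σ_2 = 6(Δ_1 - Δ_0) = -72
  1·σ_1 + 4·σ_2 + 1·σ_3 = 6(Δ_2 - Δ_1) = 126
  1·σ_2 + 4·σ_3 + 1·σ_4 = 6(Δ_3 - Δ_2) = -78
Clamped end conditions give two more equations: 2h_0·σ_0 + h_0·σ_1 = 6(Δ_0 - s'(-1)) = -6 and h_3·σ_3 + 2h_3·σ_4 = 6(s'(3) - Δ_3) = 36.
Solving: σ_0 = 197/14, σ_1 = -239/7, σ_2 = 101/2, σ_3 = -293/7, σ_4 = 545/14.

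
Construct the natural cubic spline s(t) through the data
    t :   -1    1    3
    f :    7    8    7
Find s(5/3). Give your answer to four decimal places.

7.8519

Write σ_i for s''(x_i). With h_i = 2, 2 and divided differences Δ_i = 1/2, -1/2, the continuity of s' gives the tridiagonal system
  2·σ_0 + 8·σ_1 + 2·σ_2 = 6(Δ_1 - Δ_0) = -6
Natural end conditions: σ_0 = σ_2 = 0.
Forward elimination and back-substitution give σ_0 = 0, σ_1 = -3/4, σ_2 = 0.
On [1, 3], s(t) = 8 + 0·(t - 1) - 3/8·(t - 1)² + 1/16·(t - 1)³.
With (t - 1) = 2/3: s(5/3) = 212/27.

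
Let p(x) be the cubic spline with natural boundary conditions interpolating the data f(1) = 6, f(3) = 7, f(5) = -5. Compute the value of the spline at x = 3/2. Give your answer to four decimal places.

7.0117

Write M_i for p''(x_i). With h_i = 2, 2 and divided differences Δ_i = 1/2, -6, the continuity of p' gives the tridiagonal system
  2·M_0 + 8·M_1 + 2·M_2 = 6(Δ_1 - Δ_0) = -39
Natural end conditions: M_0 = M_2 = 0.
Solving: M_0 = 0, M_1 = -39/8, M_2 = 0.
On [1, 3], p(x) = 6 + 17/8·(x - 1) + 0·(x - 1)² - 13/32·(x - 1)³.
With (x - 1) = 1/2: p(3/2) = 1795/256.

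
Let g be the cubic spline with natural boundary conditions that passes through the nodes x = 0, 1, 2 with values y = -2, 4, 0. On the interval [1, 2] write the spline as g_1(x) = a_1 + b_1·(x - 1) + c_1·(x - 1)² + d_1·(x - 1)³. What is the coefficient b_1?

1

Put M_i = g'' at the i-th knot. Here h = (1, 1) and Δ = (6, -4), so the interior equations h_(i-1)·M_(i-1) + 2(h_(i-1)+h_i)·M_i + h_i·M_(i+1) = 6(Δ_i − Δ_(i-1)) read
  1·M_0 + 4·M_1 + 1·M_2 = 6(Δ_1 - Δ_0) = -60
Natural end conditions: M_0 = M_2 = 0.
Solving: M_0 = 0, M_1 = -15, M_2 = 0.
On [1, 2], with g_1(x) = a_1 + b_1·(x - 1) + c_1·(x - 1)² + d_1·(x - 1)³: c_1 = M_1/2 = -15/2, d_1 = (M_2 - M_1)/(6h_1) = 5/2, b_1 = Δ_1 - h_1(2M_1 + M_2)/6 = 1.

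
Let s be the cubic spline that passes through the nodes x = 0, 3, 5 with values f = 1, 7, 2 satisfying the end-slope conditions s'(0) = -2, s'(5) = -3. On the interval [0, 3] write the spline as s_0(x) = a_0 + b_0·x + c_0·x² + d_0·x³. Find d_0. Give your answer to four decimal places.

-0.6389

Let m_i = s''(x_i). Step sizes h_i = 3, 2; slopes of the chords Δ_i = (y_(i+1) - y_i)/h_i = 2, -5/2.
  3·m_0 + 10·m_1 + 2·m_2 = 6(Δ_1 - Δ_0) = -27
Clamped end conditions give two more equations: 2h_0·m_0 + h_0·m_1 = 6(Δ_0 - s'(0)) = 24 and h_1·m_1 + 2h_1·m_2 = 6(s'(5) - Δ_1) = -3.
Forward elimination and back-substitution give m_0 = 13/2, m_1 = -5, m_2 = 7/4.
On [0, 3], with s_0(x) = a_0 + b_0·x + c_0·x² + d_0·x³: c_0 = m_0/2 = 13/4, d_0 = (m_1 - m_0)/(6h_0) = -23/36, b_0 = Δ_0 - h_0(2m_0 + m_1)/6 = -2.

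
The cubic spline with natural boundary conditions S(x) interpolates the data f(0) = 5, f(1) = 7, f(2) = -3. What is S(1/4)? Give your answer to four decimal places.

With M_i denoting the second derivative at x_i, h_i = 1, 1, and Δ_i = (y_(i+1) − y_i)/h_i = 2, -10:
  1·M_0 + 4·M_1 + 1·M_2 = 6(Δ_1 - Δ_0) = -72
Natural end conditions: M_0 = M_2 = 0.
Hence M_0 = 0, M_1 = -18, M_2 = 0.
On [0, 1], S(x) = 5 + 5·x + 0·x² - 3·x³.
With x = 1/4: S(1/4) = 397/64.

6.2031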